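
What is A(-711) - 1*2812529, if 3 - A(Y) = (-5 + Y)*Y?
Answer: -3321602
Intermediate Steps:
A(Y) = 3 - Y*(-5 + Y) (A(Y) = 3 - (-5 + Y)*Y = 3 - Y*(-5 + Y))
A(-711) - 1*2812529 = (3 - 1*(-711)² + 5*(-711)) - 1*2812529 = (3 - 1*505521 - 3555) - 2812529 = (3 - 505521 - 3555) - 2812529 = -509073 - 2812529 = -3321602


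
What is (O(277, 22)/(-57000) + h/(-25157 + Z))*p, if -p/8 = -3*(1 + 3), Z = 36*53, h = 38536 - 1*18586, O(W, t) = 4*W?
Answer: -4651639568/55216375 ≈ -84.244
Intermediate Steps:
h = 19950 (h = 38536 - 18586 = 19950)
Z = 1908
p = 96 (p = -(-24)*(1 + 3) = -(-24)*4 = -8*(-12) = 96)
(O(277, 22)/(-57000) + h/(-25157 + Z))*p = ((4*277)/(-57000) + 19950/(-25157 + 1908))*96 = (1108*(-1/57000) + 19950/(-23249))*96 = (-277/14250 + 19950*(-1/23249))*96 = (-277/14250 - 19950/23249)*96 = -290727473/331298250*96 = -4651639568/55216375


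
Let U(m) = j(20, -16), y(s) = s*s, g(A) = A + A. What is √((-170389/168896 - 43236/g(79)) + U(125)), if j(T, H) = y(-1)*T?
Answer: I*√708376487244699/1667848 ≈ 15.958*I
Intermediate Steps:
g(A) = 2*A
y(s) = s²
j(T, H) = T (j(T, H) = (-1)²*T = 1*T = T)
U(m) = 20
√((-170389/168896 - 43236/g(79)) + U(125)) = √((-170389/168896 - 43236/(2*79)) + 20) = √((-170389*1/168896 - 43236/158) + 20) = √((-170389/168896 - 43236*1/158) + 20) = √((-170389/168896 - 21618/79) + 20) = √(-3664654459/13342784 + 20) = √(-3397798779/13342784) = I*√708376487244699/1667848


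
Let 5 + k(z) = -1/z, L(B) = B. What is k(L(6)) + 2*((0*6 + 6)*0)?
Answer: -31/6 ≈ -5.1667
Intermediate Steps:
k(z) = -5 - 1/z
k(L(6)) + 2*((0*6 + 6)*0) = (-5 - 1/6) + 2*((0*6 + 6)*0) = (-5 - 1*1/6) + 2*((0 + 6)*0) = (-5 - 1/6) + 2*(6*0) = -31/6 + 2*0 = -31/6 + 0 = -31/6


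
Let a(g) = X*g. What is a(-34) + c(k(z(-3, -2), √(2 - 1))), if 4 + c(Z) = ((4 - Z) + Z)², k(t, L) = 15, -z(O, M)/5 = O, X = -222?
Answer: 7560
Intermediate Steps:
z(O, M) = -5*O
c(Z) = 12 (c(Z) = -4 + ((4 - Z) + Z)² = -4 + 4² = -4 + 16 = 12)
a(g) = -222*g
a(-34) + c(k(z(-3, -2), √(2 - 1))) = -222*(-34) + 12 = 7548 + 12 = 7560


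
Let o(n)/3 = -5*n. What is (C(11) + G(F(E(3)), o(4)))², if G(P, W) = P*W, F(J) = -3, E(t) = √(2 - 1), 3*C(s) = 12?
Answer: 33856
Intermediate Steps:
C(s) = 4 (C(s) = (⅓)*12 = 4)
E(t) = 1 (E(t) = √1 = 1)
o(n) = -15*n (o(n) = 3*(-5*n) = -15*n)
(C(11) + G(F(E(3)), o(4)))² = (4 - (-45)*4)² = (4 - 3*(-60))² = (4 + 180)² = 184² = 33856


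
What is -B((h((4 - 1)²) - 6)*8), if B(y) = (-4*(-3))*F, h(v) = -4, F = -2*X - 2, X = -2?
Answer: -24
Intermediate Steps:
F = 2 (F = -2*(-2) - 2 = 4 - 2 = 2)
B(y) = 24 (B(y) = -4*(-3)*2 = 12*2 = 24)
-B((h((4 - 1)²) - 6)*8) = -1*24 = -24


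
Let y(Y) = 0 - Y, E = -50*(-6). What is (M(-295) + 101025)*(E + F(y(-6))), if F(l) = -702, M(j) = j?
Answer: -40493460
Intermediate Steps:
E = 300
y(Y) = -Y
(M(-295) + 101025)*(E + F(y(-6))) = (-295 + 101025)*(300 - 702) = 100730*(-402) = -40493460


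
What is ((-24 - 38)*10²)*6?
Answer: -37200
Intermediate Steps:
((-24 - 38)*10²)*6 = -62*100*6 = -6200*6 = -37200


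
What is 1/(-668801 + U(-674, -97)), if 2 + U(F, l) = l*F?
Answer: -1/603425 ≈ -1.6572e-6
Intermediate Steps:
U(F, l) = -2 + F*l (U(F, l) = -2 + l*F = -2 + F*l)
1/(-668801 + U(-674, -97)) = 1/(-668801 + (-2 - 674*(-97))) = 1/(-668801 + (-2 + 65378)) = 1/(-668801 + 65376) = 1/(-603425) = -1/603425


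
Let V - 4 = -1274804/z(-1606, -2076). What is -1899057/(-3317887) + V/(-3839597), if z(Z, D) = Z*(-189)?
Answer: 1106626415809705501/1933412775363559413 ≈ 0.57237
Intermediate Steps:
z(Z, D) = -189*Z
V = -30334/151767 (V = 4 - 1274804/((-189*(-1606))) = 4 - 1274804/303534 = 4 - 1274804*1/303534 = 4 - 637402/151767 = -30334/151767 ≈ -0.19987)
-1899057/(-3317887) + V/(-3839597) = -1899057/(-3317887) - 30334/151767/(-3839597) = -1899057*(-1/3317887) - 30334/151767*(-1/3839597) = 1899057/3317887 + 30334/582724117899 = 1106626415809705501/1933412775363559413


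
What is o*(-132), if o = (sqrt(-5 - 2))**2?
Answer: 924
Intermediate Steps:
o = -7 (o = (sqrt(-7))**2 = (I*sqrt(7))**2 = -7)
o*(-132) = -7*(-132) = 924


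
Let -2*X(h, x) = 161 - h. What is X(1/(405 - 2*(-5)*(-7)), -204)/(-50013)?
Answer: 8989/5584785 ≈ 0.0016096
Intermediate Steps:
X(h, x) = -161/2 + h/2 (X(h, x) = -(161 - h)/2 = -161/2 + h/2)
X(1/(405 - 2*(-5)*(-7)), -204)/(-50013) = (-161/2 + 1/(2*(405 - 2*(-5)*(-7))))/(-50013) = (-161/2 + 1/(2*(405 + 10*(-7))))*(-1/50013) = (-161/2 + 1/(2*(405 - 70)))*(-1/50013) = (-161/2 + (½)/335)*(-1/50013) = (-161/2 + (½)*(1/335))*(-1/50013) = (-161/2 + 1/670)*(-1/50013) = -26967/335*(-1/50013) = 8989/5584785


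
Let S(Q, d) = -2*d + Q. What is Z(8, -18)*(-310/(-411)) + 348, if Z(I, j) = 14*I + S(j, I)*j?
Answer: 367468/411 ≈ 894.08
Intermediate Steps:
S(Q, d) = Q - 2*d
Z(I, j) = 14*I + j*(j - 2*I) (Z(I, j) = 14*I + (j - 2*I)*j = 14*I + j*(j - 2*I))
Z(8, -18)*(-310/(-411)) + 348 = (14*8 - 1*(-18)*(-1*(-18) + 2*8))*(-310/(-411)) + 348 = (112 - 1*(-18)*(18 + 16))*(-310*(-1/411)) + 348 = (112 - 1*(-18)*34)*(310/411) + 348 = (112 + 612)*(310/411) + 348 = 724*(310/411) + 348 = 224440/411 + 348 = 367468/411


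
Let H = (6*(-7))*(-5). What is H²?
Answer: 44100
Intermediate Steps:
H = 210 (H = -42*(-5) = 210)
H² = 210² = 44100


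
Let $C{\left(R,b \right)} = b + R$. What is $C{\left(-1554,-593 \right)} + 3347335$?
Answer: $3345188$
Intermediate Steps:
$C{\left(R,b \right)} = R + b$
$C{\left(-1554,-593 \right)} + 3347335 = \left(-1554 - 593\right) + 3347335 = -2147 + 3347335 = 3345188$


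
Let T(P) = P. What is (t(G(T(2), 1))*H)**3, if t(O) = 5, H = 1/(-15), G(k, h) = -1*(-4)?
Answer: -1/27 ≈ -0.037037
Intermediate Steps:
G(k, h) = 4
H = -1/15 ≈ -0.066667
(t(G(T(2), 1))*H)**3 = (5*(-1/15))**3 = (-1/3)**3 = -1/27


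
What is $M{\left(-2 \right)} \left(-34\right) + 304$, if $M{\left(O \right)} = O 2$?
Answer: $440$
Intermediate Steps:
$M{\left(O \right)} = 2 O$
$M{\left(-2 \right)} \left(-34\right) + 304 = 2 \left(-2\right) \left(-34\right) + 304 = \left(-4\right) \left(-34\right) + 304 = 136 + 304 = 440$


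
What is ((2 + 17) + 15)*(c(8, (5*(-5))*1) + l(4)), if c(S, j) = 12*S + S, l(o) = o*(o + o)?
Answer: 4624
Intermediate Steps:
l(o) = 2*o² (l(o) = o*(2*o) = 2*o²)
c(S, j) = 13*S
((2 + 17) + 15)*(c(8, (5*(-5))*1) + l(4)) = ((2 + 17) + 15)*(13*8 + 2*4²) = (19 + 15)*(104 + 2*16) = 34*(104 + 32) = 34*136 = 4624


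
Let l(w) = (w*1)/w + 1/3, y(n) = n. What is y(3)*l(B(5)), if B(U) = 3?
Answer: 4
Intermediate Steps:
l(w) = 4/3 (l(w) = w/w + 1*(⅓) = 1 + ⅓ = 4/3)
y(3)*l(B(5)) = 3*(4/3) = 4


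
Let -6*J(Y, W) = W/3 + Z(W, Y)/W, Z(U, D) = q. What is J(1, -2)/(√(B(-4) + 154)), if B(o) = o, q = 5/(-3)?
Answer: -√6/1080 ≈ -0.0022680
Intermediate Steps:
q = -5/3 (q = 5*(-⅓) = -5/3 ≈ -1.6667)
Z(U, D) = -5/3
J(Y, W) = -W/18 + 5/(18*W) (J(Y, W) = -(W/3 - 5/(3*W))/6 = -(-5/(3*W) + W/3)/6 = -W/18 + 5/(18*W))
J(1, -2)/(√(B(-4) + 154)) = ((1/18)*(5 - 1*(-2)²)/(-2))/(√(-4 + 154)) = ((1/18)*(-½)*(5 - 1*4))/(√150) = ((1/18)*(-½)*(5 - 4))/((5*√6)) = ((1/18)*(-½)*1)*(√6/30) = -√6/1080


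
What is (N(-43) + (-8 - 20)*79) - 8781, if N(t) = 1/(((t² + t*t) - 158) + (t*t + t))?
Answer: -58768577/5346 ≈ -10993.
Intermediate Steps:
N(t) = 1/(-158 + t + 3*t²) (N(t) = 1/(((t² + t²) - 158) + (t² + t)) = 1/((2*t² - 158) + (t + t²)) = 1/((-158 + 2*t²) + (t + t²)) = 1/(-158 + t + 3*t²))
(N(-43) + (-8 - 20)*79) - 8781 = (1/(-158 - 43 + 3*(-43)²) + (-8 - 20)*79) - 8781 = (1/(-158 - 43 + 3*1849) - 28*79) - 8781 = (1/(-158 - 43 + 5547) - 2212) - 8781 = (1/5346 - 2212) - 8781 = -11825351/5346 - 8781 = -58768577/5346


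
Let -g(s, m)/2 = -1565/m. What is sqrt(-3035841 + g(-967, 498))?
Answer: 2*I*sqrt(47056197039)/249 ≈ 1742.4*I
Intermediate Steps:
g(s, m) = 3130/m (g(s, m) = -(-3130)/m = 3130/m)
sqrt(-3035841 + g(-967, 498)) = sqrt(-3035841 + 3130/498) = sqrt(-3035841 + 3130*(1/498)) = sqrt(-3035841 + 1565/249) = sqrt(-755922844/249) = 2*I*sqrt(47056197039)/249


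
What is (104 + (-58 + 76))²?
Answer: 14884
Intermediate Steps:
(104 + (-58 + 76))² = (104 + 18)² = 122² = 14884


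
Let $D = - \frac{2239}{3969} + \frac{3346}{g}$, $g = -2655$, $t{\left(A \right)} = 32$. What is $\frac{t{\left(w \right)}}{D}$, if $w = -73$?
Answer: $- \frac{37467360}{2136091} \approx -17.54$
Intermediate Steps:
$D = - \frac{2136091}{1170855}$ ($D = - \frac{2239}{3969} + \frac{3346}{-2655} = \left(-2239\right) \frac{1}{3969} + 3346 \left(- \frac{1}{2655}\right) = - \frac{2239}{3969} - \frac{3346}{2655} = - \frac{2136091}{1170855} \approx -1.8244$)
$\frac{t{\left(w \right)}}{D} = \frac{32}{- \frac{2136091}{1170855}} = 32 \left(- \frac{1170855}{2136091}\right) = - \frac{37467360}{2136091}$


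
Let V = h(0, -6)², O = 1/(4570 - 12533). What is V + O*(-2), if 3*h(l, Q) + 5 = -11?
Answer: 2038546/71667 ≈ 28.445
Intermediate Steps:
h(l, Q) = -16/3 (h(l, Q) = -5/3 + (⅓)*(-11) = -5/3 - 11/3 = -16/3)
O = -1/7963 (O = 1/(-7963) = -1/7963 ≈ -0.00012558)
V = 256/9 (V = (-16/3)² = 256/9 ≈ 28.444)
V + O*(-2) = 256/9 - 1/7963*(-2) = 256/9 + 2/7963 = 2038546/71667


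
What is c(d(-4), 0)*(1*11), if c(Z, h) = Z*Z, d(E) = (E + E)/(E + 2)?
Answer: 176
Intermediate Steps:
d(E) = 2*E/(2 + E) (d(E) = (2*E)/(2 + E) = 2*E/(2 + E))
c(Z, h) = Z²
c(d(-4), 0)*(1*11) = (2*(-4)/(2 - 4))²*(1*11) = (2*(-4)/(-2))²*11 = (2*(-4)*(-½))²*11 = 4²*11 = 16*11 = 176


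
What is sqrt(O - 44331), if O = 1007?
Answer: 2*I*sqrt(10831) ≈ 208.14*I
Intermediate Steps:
sqrt(O - 44331) = sqrt(1007 - 44331) = sqrt(-43324) = 2*I*sqrt(10831)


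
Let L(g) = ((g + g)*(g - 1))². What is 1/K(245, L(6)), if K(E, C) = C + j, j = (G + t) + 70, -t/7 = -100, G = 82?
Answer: 1/4452 ≈ 0.00022462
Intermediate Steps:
t = 700 (t = -7*(-100) = 700)
L(g) = 4*g²*(-1 + g)² (L(g) = ((2*g)*(-1 + g))² = (2*g*(-1 + g))² = 4*g²*(-1 + g)²)
j = 852 (j = (82 + 700) + 70 = 782 + 70 = 852)
K(E, C) = 852 + C (K(E, C) = C + 852 = 852 + C)
1/K(245, L(6)) = 1/(852 + 4*6²*(-1 + 6)²) = 1/(852 + 4*36*5²) = 1/(852 + 4*36*25) = 1/(852 + 3600) = 1/4452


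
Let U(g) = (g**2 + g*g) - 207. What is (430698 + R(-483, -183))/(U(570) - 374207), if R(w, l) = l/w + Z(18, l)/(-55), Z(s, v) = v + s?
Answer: 34671461/22168573 ≈ 1.5640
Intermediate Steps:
U(g) = -207 + 2*g**2 (U(g) = (g**2 + g**2) - 207 = 2*g**2 - 207 = -207 + 2*g**2)
Z(s, v) = s + v
R(w, l) = -18/55 - l/55 + l/w (R(w, l) = l/w + (18 + l)/(-55) = l/w + (18 + l)*(-1/55) = l/w + (-18/55 - l/55) = -18/55 - l/55 + l/w)
(430698 + R(-483, -183))/(U(570) - 374207) = (430698 + (-183 - 1/55*(-483)*(18 - 183))/(-483))/((-207 + 2*570**2) - 374207) = (430698 - (-183 - 1/55*(-483)*(-165))/483)/((-207 + 2*324900) - 374207) = (430698 - (-183 - 1449)/483)/((-207 + 649800) - 374207) = (430698 - 1/483*(-1632))/(649593 - 374207) = (430698 + 544/161)/275386 = (69342922/161)*(1/275386) = 34671461/22168573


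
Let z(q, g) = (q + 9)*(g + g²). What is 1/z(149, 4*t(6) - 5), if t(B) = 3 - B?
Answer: 1/42976 ≈ 2.3269e-5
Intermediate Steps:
z(q, g) = (9 + q)*(g + g²)
1/z(149, 4*t(6) - 5) = 1/((4*(3 - 1*6) - 5)*(9 + 149 + 9*(4*(3 - 1*6) - 5) + (4*(3 - 1*6) - 5)*149)) = 1/((4*(3 - 6) - 5)*(9 + 149 + 9*(4*(3 - 6) - 5) + (4*(3 - 6) - 5)*149)) = 1/((4*(-3) - 5)*(9 + 149 + 9*(4*(-3) - 5) + (4*(-3) - 5)*149)) = 1/((-12 - 5)*(9 + 149 + 9*(-12 - 5) + (-12 - 5)*149)) = 1/(-17*(9 + 149 + 9*(-17) - 17*149)) = 1/(-17*(9 + 149 - 153 - 2533)) = 1/(-17*(-2528)) = 1/42976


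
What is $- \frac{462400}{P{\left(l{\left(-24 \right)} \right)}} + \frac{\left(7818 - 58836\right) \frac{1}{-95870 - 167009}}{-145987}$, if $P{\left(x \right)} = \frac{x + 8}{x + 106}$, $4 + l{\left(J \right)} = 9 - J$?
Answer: $- \frac{2395640640154839666}{1419945913201} \approx -1.6871 \cdot 10^{6}$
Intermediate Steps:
$l{\left(J \right)} = 5 - J$ ($l{\left(J \right)} = -4 - \left(-9 + J\right) = 5 - J$)
$P{\left(x \right)} = \frac{8 + x}{106 + x}$
$- \frac{462400}{P{\left(l{\left(-24 \right)} \right)}} + \frac{\left(7818 - 58836\right) \frac{1}{-95870 - 167009}}{-145987} = - \frac{462400}{\frac{1}{106 + \left(5 - -24\right)} \left(8 + \left(5 - -24\right)\right)} + \frac{\left(7818 - 58836\right) \frac{1}{-95870 - 167009}}{-145987} = - \frac{462400}{\frac{1}{106 + \left(5 + 24\right)} \left(8 + \left(5 + 24\right)\right)} + - \frac{51018}{-262879} \left(- \frac{1}{145987}\right) = - \frac{462400}{\frac{1}{106 + 29} \left(8 + 29\right)} + \left(-51018\right) \left(- \frac{1}{262879}\right) \left(- \frac{1}{145987}\right) = - \frac{462400}{\frac{1}{135} \cdot 37} + \frac{51018}{262879} \left(- \frac{1}{145987}\right) = - \frac{462400}{\frac{1}{135} \cdot 37} - \frac{51018}{38376916573} = - \frac{462400}{\frac{37}{135}} - \frac{51018}{38376916573} = \left(-462400\right) \frac{135}{37} - \frac{51018}{38376916573} = - \frac{62424000}{37} - \frac{51018}{38376916573} = - \frac{2395640640154839666}{1419945913201}$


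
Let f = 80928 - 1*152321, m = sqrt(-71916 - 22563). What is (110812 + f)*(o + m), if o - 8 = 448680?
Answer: 17686832272 + 39419*I*sqrt(94479) ≈ 1.7687e+10 + 1.2116e+7*I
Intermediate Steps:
m = I*sqrt(94479) (m = sqrt(-94479) = I*sqrt(94479) ≈ 307.37*I)
o = 448688 (o = 8 + 448680 = 448688)
f = -71393 (f = 80928 - 152321 = -71393)
(110812 + f)*(o + m) = (110812 - 71393)*(448688 + I*sqrt(94479)) = 39419*(448688 + I*sqrt(94479)) = 17686832272 + 39419*I*sqrt(94479)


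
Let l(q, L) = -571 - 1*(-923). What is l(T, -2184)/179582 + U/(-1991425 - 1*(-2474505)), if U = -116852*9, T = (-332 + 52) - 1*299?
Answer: -1814332679/834158390 ≈ -2.1750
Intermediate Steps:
T = -579 (T = -280 - 299 = -579)
l(q, L) = 352 (l(q, L) = -571 + 923 = 352)
U = -1051668
l(T, -2184)/179582 + U/(-1991425 - 1*(-2474505)) = 352/179582 - 1051668/(-1991425 - 1*(-2474505)) = 352*(1/179582) - 1051668/(-1991425 + 2474505) = 176/89791 - 1051668/483080 = 176/89791 - 1051668*1/483080 = 176/89791 - 262917/120770 = -1814332679/834158390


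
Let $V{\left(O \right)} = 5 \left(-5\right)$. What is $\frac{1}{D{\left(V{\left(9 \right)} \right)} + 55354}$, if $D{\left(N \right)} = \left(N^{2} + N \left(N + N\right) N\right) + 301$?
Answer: $\frac{1}{25030} \approx 3.9952 \cdot 10^{-5}$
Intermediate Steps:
$V{\left(O \right)} = -25$
$D{\left(N \right)} = 301 + N^{2} + 2 N^{3}$ ($D{\left(N \right)} = \left(N^{2} + N 2 N N\right) + 301 = \left(N^{2} + 2 N^{2} N\right) + 301 = \left(N^{2} + 2 N^{3}\right) + 301 = 301 + N^{2} + 2 N^{3}$)
$\frac{1}{D{\left(V{\left(9 \right)} \right)} + 55354} = \frac{1}{\left(301 + \left(-25\right)^{2} + 2 \left(-25\right)^{3}\right) + 55354} = \frac{1}{\left(301 + 625 + 2 \left(-15625\right)\right) + 55354} = \frac{1}{\left(301 + 625 - 31250\right) + 55354} = \frac{1}{-30324 + 55354} = \frac{1}{25030}$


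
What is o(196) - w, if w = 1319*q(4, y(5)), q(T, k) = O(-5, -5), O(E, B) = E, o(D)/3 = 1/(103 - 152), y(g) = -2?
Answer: 323152/49 ≈ 6594.9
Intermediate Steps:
o(D) = -3/49 (o(D) = 3/(103 - 152) = 3/(-49) = 3*(-1/49) = -3/49)
q(T, k) = -5
w = -6595 (w = 1319*(-5) = -6595)
o(196) - w = -3/49 - 1*(-6595) = -3/49 + 6595 = 323152/49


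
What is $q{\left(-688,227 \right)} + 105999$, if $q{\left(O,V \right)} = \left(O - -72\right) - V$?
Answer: $105156$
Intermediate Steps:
$q{\left(O,V \right)} = 72 + O - V$ ($q{\left(O,V \right)} = \left(O + 72\right) - V = \left(72 + O\right) - V = 72 + O - V$)
$q{\left(-688,227 \right)} + 105999 = \left(72 - 688 - 227\right) + 105999 = -843 + 105999 = 105156$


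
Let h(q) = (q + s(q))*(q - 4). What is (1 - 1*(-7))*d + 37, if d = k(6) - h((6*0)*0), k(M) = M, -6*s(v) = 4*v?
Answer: 85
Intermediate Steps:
s(v) = -2*v/3
h(q) = q*(-4 + q)/3 (h(q) = (q - 2*q/3)*(q - 4) = (q/3)*(-4 + q) = q*(-4 + q)/3)
d = 6 (d = 6 - (6*0)*0*(-4 + (6*0)*0)/3 = 6 - 0*0*(-4 + 0*0)/3 = 6 - 0*(-4 + 0)/3 = 6 - 0*(-4)/3 = 6 - 1*0 = 6 + 0 = 6)
(1 - 1*(-7))*d + 37 = (1 - 1*(-7))*6 + 37 = (1 + 7)*6 + 37 = 8*6 + 37 = 48 + 37 = 85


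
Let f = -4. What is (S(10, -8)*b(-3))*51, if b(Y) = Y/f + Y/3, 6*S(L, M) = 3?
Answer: -51/8 ≈ -6.3750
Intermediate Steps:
S(L, M) = ½ (S(L, M) = (⅙)*3 = ½)
b(Y) = Y/12 (b(Y) = Y/(-4) + Y/3 = Y*(-¼) + Y*(⅓) = -Y/4 + Y/3 = Y/12)
(S(10, -8)*b(-3))*51 = (((1/12)*(-3))/2)*51 = ((½)*(-¼))*51 = -⅛*51 = -51/8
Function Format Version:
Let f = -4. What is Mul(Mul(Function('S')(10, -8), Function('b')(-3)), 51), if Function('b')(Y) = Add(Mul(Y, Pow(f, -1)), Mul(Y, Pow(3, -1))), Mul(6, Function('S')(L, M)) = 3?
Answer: Rational(-51, 8) ≈ -6.3750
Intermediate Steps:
Function('S')(L, M) = Rational(1, 2) (Function('S')(L, M) = Mul(Rational(1, 6), 3) = Rational(1, 2))
Function('b')(Y) = Mul(Rational(1, 12), Y) (Function('b')(Y) = Add(Mul(Y, Pow(-4, -1)), Mul(Y, Pow(3, -1))) = Add(Mul(Y, Rational(-1, 4)), Mul(Y, Rational(1, 3))) = Add(Mul(Rational(-1, 4), Y), Mul(Rational(1, 3), Y)) = Mul(Rational(1, 12), Y))
Mul(Mul(Function('S')(10, -8), Function('b')(-3)), 51) = Mul(Mul(Rational(1, 2), Mul(Rational(1, 12), -3)), 51) = Mul(Mul(Rational(1, 2), Rational(-1, 4)), 51) = Mul(Rational(-1, 8), 51) = Rational(-51, 8)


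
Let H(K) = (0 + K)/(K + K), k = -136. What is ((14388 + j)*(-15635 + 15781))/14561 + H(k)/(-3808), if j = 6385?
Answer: 23098231967/110896576 ≈ 208.29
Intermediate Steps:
H(K) = ½ (H(K) = K/((2*K)) = K*(1/(2*K)) = ½)
((14388 + j)*(-15635 + 15781))/14561 + H(k)/(-3808) = ((14388 + 6385)*(-15635 + 15781))/14561 + (½)/(-3808) = (20773*146)*(1/14561) + (½)*(-1/3808) = 3032858*(1/14561) - 1/7616 = 3032858/14561 - 1/7616 = 23098231967/110896576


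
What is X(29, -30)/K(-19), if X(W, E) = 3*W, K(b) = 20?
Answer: 87/20 ≈ 4.3500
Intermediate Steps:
X(29, -30)/K(-19) = (3*29)/20 = 87*(1/20) = 87/20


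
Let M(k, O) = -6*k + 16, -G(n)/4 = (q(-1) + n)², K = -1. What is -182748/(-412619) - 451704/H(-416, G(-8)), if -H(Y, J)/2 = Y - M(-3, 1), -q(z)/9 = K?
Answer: -15518098298/30946425 ≈ -501.45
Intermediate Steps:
q(z) = 9 (q(z) = -9*(-1) = 9)
G(n) = -4*(9 + n)²
M(k, O) = 16 - 6*k
H(Y, J) = 68 - 2*Y (H(Y, J) = -2*(Y - (16 - 6*(-3))) = -2*(Y - (16 + 18)) = -2*(Y - 1*34) = -2*(Y - 34) = -2*(-34 + Y) = 68 - 2*Y)
-182748/(-412619) - 451704/H(-416, G(-8)) = -182748/(-412619) - 451704/(68 - 2*(-416)) = -182748*(-1/412619) - 451704/(68 + 832) = 182748/412619 - 451704/900 = 182748/412619 - 451704*1/900 = 182748/412619 - 37642/75 = -15518098298/30946425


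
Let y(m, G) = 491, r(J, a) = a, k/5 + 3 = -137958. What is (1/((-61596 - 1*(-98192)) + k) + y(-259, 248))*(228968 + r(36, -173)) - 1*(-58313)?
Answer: 73418508346727/653209 ≈ 1.1240e+8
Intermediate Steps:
k = -689805 (k = -15 + 5*(-137958) = -15 - 689790 = -689805)
(1/((-61596 - 1*(-98192)) + k) + y(-259, 248))*(228968 + r(36, -173)) - 1*(-58313) = (1/((-61596 - 1*(-98192)) - 689805) + 491)*(228968 - 173) - 1*(-58313) = (1/((-61596 + 98192) - 689805) + 491)*228795 + 58313 = (1/(36596 - 689805) + 491)*228795 + 58313 = (1/(-653209) + 491)*228795 + 58313 = (-1/653209 + 491)*228795 + 58313 = (320725618/653209)*228795 + 58313 = 73380417770310/653209 + 58313 = 73418508346727/653209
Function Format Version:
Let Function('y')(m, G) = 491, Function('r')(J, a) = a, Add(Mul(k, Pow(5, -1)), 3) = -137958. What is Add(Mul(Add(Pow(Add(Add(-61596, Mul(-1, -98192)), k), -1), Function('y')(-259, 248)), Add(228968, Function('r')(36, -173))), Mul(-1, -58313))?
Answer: Rational(73418508346727, 653209) ≈ 1.1240e+8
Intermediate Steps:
k = -689805 (k = Add(-15, Mul(5, -137958)) = Add(-15, -689790) = -689805)
Add(Mul(Add(Pow(Add(Add(-61596, Mul(-1, -98192)), k), -1), Function('y')(-259, 248)), Add(228968, Function('r')(36, -173))), Mul(-1, -58313)) = Add(Mul(Add(Pow(Add(Add(-61596, Mul(-1, -98192)), -689805), -1), 491), Add(228968, -173)), Mul(-1, -58313)) = Add(Mul(Add(Pow(Add(Add(-61596, 98192), -689805), -1), 491), 228795), 58313) = Add(Mul(Add(Pow(Add(36596, -689805), -1), 491), 228795), 58313) = Add(Mul(Add(Pow(-653209, -1), 491), 228795), 58313) = Add(Mul(Add(Rational(-1, 653209), 491), 228795), 58313) = Add(Mul(Rational(320725618, 653209), 228795), 58313) = Add(Rational(73380417770310, 653209), 58313) = Rational(73418508346727, 653209)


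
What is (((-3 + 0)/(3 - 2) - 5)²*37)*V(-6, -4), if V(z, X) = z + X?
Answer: -23680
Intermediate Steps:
V(z, X) = X + z
(((-3 + 0)/(3 - 2) - 5)²*37)*V(-6, -4) = (((-3 + 0)/(3 - 2) - 5)²*37)*(-4 - 6) = ((-3/1 - 5)²*37)*(-10) = ((-3*1 - 5)²*37)*(-10) = ((-3 - 5)²*37)*(-10) = ((-8)²*37)*(-10) = (64*37)*(-10) = 2368*(-10) = -23680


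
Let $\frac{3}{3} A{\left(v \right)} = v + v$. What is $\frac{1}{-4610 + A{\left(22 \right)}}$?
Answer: $- \frac{1}{4566} \approx -0.00021901$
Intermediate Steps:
$A{\left(v \right)} = 2 v$ ($A{\left(v \right)} = v + v = 2 v$)
$\frac{1}{-4610 + A{\left(22 \right)}} = \frac{1}{-4610 + 2 \cdot 22} = \frac{1}{-4610 + 44} = \frac{1}{-4566} = - \frac{1}{4566}$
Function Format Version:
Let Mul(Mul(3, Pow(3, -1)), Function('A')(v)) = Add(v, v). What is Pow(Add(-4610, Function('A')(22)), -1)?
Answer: Rational(-1, 4566) ≈ -0.00021901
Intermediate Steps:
Function('A')(v) = Mul(2, v) (Function('A')(v) = Add(v, v) = Mul(2, v))
Pow(Add(-4610, Function('A')(22)), -1) = Pow(Add(-4610, Mul(2, 22)), -1) = Pow(Add(-4610, 44), -1) = Pow(-4566, -1) = Rational(-1, 4566)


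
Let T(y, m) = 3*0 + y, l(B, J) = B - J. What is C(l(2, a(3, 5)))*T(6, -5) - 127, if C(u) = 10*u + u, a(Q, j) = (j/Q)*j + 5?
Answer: -875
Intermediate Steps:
a(Q, j) = 5 + j²/Q (a(Q, j) = j²/Q + 5 = 5 + j²/Q)
T(y, m) = y (T(y, m) = 0 + y = y)
C(u) = 11*u
C(l(2, a(3, 5)))*T(6, -5) - 127 = (11*(2 - (5 + 5²/3)))*6 - 127 = (11*(2 - (5 + (⅓)*25)))*6 - 127 = (11*(2 - (5 + 25/3)))*6 - 127 = (11*(2 - 1*40/3))*6 - 127 = (11*(2 - 40/3))*6 - 127 = (11*(-34/3))*6 - 127 = -374/3*6 - 127 = -748 - 127 = -875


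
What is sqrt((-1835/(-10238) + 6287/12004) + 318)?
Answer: sqrt(300848853351792729)/30724238 ≈ 17.852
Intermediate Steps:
sqrt((-1835/(-10238) + 6287/12004) + 318) = sqrt((-1835*(-1/10238) + 6287*(1/12004)) + 318) = sqrt((1835/10238 + 6287/12004) + 318) = sqrt(43196823/61448476 + 318) = sqrt(19583812191/61448476) = sqrt(300848853351792729)/30724238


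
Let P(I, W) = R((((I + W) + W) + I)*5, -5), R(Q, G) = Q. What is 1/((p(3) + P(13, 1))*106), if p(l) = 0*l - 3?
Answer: 1/14522 ≈ 6.8861e-5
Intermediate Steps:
p(l) = -3 (p(l) = 0 - 3 = -3)
P(I, W) = 10*I + 10*W (P(I, W) = (((I + W) + W) + I)*5 = ((I + 2*W) + I)*5 = (2*I + 2*W)*5 = 10*I + 10*W)
1/((p(3) + P(13, 1))*106) = 1/((-3 + (10*13 + 10*1))*106) = 1/((-3 + (130 + 10))*106) = 1/((-3 + 140)*106) = 1/(137*106) = 1/14522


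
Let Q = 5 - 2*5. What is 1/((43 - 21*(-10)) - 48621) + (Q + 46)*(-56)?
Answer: -111052929/48368 ≈ -2296.0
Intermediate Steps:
Q = -5 (Q = 5 - 10 = -5)
1/((43 - 21*(-10)) - 48621) + (Q + 46)*(-56) = 1/((43 - 21*(-10)) - 48621) + (-5 + 46)*(-56) = 1/((43 + 210) - 48621) + 41*(-56) = 1/(253 - 48621) - 2296 = 1/(-48368) - 2296 = -1/48368 - 2296 = -111052929/48368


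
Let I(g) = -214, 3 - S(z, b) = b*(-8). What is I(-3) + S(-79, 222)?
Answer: 1565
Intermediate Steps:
S(z, b) = 3 + 8*b (S(z, b) = 3 - b*(-8) = 3 - (-8)*b = 3 + 8*b)
I(-3) + S(-79, 222) = -214 + (3 + 8*222) = -214 + (3 + 1776) = -214 + 1779 = 1565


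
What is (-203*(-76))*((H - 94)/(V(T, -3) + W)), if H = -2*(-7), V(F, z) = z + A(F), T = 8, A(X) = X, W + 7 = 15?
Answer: -1234240/13 ≈ -94942.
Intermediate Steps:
W = 8 (W = -7 + 15 = 8)
V(F, z) = F + z (V(F, z) = z + F = F + z)
H = 14
(-203*(-76))*((H - 94)/(V(T, -3) + W)) = (-203*(-76))*((14 - 94)/((8 - 3) + 8)) = 15428*(-80/(5 + 8)) = 15428*(-80/13) = -1234240/13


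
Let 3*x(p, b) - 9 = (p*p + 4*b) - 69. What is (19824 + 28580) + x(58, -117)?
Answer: 148048/3 ≈ 49349.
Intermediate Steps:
x(p, b) = -20 + p**2/3 + 4*b/3 (x(p, b) = 3 + ((p*p + 4*b) - 69)/3 = 3 + ((p**2 + 4*b) - 69)/3 = 3 + (-69 + p**2 + 4*b)/3 = 3 + (-23 + p**2/3 + 4*b/3) = -20 + p**2/3 + 4*b/3)
(19824 + 28580) + x(58, -117) = (19824 + 28580) + (-20 + (1/3)*58**2 + (4/3)*(-117)) = 48404 + (-20 + (1/3)*3364 - 156) = 48404 + (-20 + 3364/3 - 156) = 48404 + 2836/3 = 148048/3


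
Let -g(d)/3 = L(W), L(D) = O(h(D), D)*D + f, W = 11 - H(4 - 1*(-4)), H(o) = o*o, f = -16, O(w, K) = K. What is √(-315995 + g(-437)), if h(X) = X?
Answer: I*√324374 ≈ 569.54*I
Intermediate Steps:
H(o) = o²
W = -53 (W = 11 - (4 - 1*(-4))² = 11 - (4 + 4)² = 11 - 1*8² = 11 - 1*64 = 11 - 64 = -53)
L(D) = -16 + D² (L(D) = D*D - 16 = D² - 16 = -16 + D²)
g(d) = -8379 (g(d) = -3*(-16 + (-53)²) = -3*(-16 + 2809) = -3*2793 = -8379)
√(-315995 + g(-437)) = √(-315995 - 8379) = √(-324374) = I*√324374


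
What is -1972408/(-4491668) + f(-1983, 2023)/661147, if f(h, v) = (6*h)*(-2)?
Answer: 352733840926/742413205799 ≈ 0.47512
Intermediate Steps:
f(h, v) = -12*h
-1972408/(-4491668) + f(-1983, 2023)/661147 = -1972408/(-4491668) - 12*(-1983)/661147 = -1972408*(-1/4491668) + 23796*(1/661147) = 493102/1122917 + 23796/661147 = 352733840926/742413205799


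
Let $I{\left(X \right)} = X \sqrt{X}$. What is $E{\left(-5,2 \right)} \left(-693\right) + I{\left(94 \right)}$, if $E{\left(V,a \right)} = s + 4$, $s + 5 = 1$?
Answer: $94 \sqrt{94} \approx 911.36$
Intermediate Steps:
$s = -4$ ($s = -5 + 1 = -4$)
$E{\left(V,a \right)} = 0$ ($E{\left(V,a \right)} = -4 + 4 = 0$)
$I{\left(X \right)} = X^{\frac{3}{2}}$
$E{\left(-5,2 \right)} \left(-693\right) + I{\left(94 \right)} = 0 \left(-693\right) + 94^{\frac{3}{2}} = 0 + 94 \sqrt{94} = 94 \sqrt{94}$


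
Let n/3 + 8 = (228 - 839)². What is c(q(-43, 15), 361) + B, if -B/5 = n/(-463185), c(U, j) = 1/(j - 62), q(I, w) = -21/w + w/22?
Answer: 111651466/9232821 ≈ 12.093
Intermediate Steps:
q(I, w) = -21/w + w/22 (q(I, w) = -21/w + w*(1/22) = -21/w + w/22)
c(U, j) = 1/(-62 + j)
n = 1119939 (n = -24 + 3*(228 - 839)² = -24 + 3*(-611)² = -24 + 3*373321 = -24 + 1119963 = 1119939)
B = 373313/30879 (B = -5599695/(-463185) = -5599695*(-1)/463185 = -5*(-373313/154395) = 373313/30879 ≈ 12.090)
c(q(-43, 15), 361) + B = 1/(-62 + 361) + 373313/30879 = 1/299 + 373313/30879 = 111651466/9232821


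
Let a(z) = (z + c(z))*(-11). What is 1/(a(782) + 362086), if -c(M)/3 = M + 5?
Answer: 1/379455 ≈ 2.6354e-6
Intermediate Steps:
c(M) = -15 - 3*M (c(M) = -3*(M + 5) = -3*(5 + M) = -15 - 3*M)
a(z) = 165 + 22*z (a(z) = (z + (-15 - 3*z))*(-11) = (-15 - 2*z)*(-11) = 165 + 22*z)
1/(a(782) + 362086) = 1/((165 + 22*782) + 362086) = 1/((165 + 17204) + 362086) = 1/(17369 + 362086) = 1/379455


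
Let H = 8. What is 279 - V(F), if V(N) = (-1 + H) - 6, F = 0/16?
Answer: 278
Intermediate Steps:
F = 0 (F = 0*(1/16) = 0)
V(N) = 1 (V(N) = (-1 + 8) - 6 = 7 - 6 = 1)
279 - V(F) = 279 - 1*1 = 279 - 1 = 278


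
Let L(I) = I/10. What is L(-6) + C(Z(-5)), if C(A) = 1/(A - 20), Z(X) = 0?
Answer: -13/20 ≈ -0.65000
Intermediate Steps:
L(I) = I/10 (L(I) = I*(⅒) = I/10)
C(A) = 1/(-20 + A)
L(-6) + C(Z(-5)) = (⅒)*(-6) + 1/(-20 + 0) = -⅗ + 1/(-20) = -⅗ - 1/20 = -13/20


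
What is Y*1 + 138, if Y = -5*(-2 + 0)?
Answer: 148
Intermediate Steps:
Y = 10 (Y = -5*(-2) = 10)
Y*1 + 138 = 10*1 + 138 = 10 + 138 = 148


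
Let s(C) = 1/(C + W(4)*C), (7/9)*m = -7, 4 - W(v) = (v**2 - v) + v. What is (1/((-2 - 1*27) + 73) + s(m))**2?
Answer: 169/156816 ≈ 0.0010777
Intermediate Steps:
W(v) = 4 - v**2 (W(v) = 4 - ((v**2 - v) + v) = 4 - v**2)
m = -9 (m = (9/7)*(-7) = -9)
s(C) = -1/(11*C) (s(C) = 1/(C + (4 - 1*4**2)*C) = 1/(C + (4 - 1*16)*C) = 1/(C + (4 - 16)*C) = 1/(C - 12*C) = 1/(-11*C) = -1/(11*C))
(1/((-2 - 1*27) + 73) + s(m))**2 = (1/((-2 - 1*27) + 73) - 1/11/(-9))**2 = (1/((-2 - 27) + 73) - 1/11*(-1/9))**2 = (1/(-29 + 73) + 1/99)**2 = (1/44 + 1/99)**2 = (13/396)**2 = 169/156816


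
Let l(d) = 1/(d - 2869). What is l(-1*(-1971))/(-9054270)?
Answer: 1/8130734460 ≈ 1.2299e-10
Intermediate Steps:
l(d) = 1/(-2869 + d)
l(-1*(-1971))/(-9054270) = 1/(-2869 - 1*(-1971)*(-9054270)) = -1/9054270/(-2869 + 1971) = -1/9054270/(-898) = -1/898*(-1/9054270) = 1/8130734460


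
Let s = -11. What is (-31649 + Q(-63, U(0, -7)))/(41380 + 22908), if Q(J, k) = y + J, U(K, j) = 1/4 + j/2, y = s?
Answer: -31723/64288 ≈ -0.49345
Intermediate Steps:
y = -11
U(K, j) = ¼ + j/2 (U(K, j) = 1*(¼) + j*(½) = ¼ + j/2)
Q(J, k) = -11 + J
(-31649 + Q(-63, U(0, -7)))/(41380 + 22908) = (-31649 + (-11 - 63))/(41380 + 22908) = (-31649 - 74)/64288 = -31723*1/64288 = -31723/64288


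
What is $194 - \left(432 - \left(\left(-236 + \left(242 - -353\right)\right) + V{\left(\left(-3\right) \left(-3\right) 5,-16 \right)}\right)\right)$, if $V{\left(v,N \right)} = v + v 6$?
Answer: $436$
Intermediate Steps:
$V{\left(v,N \right)} = 7 v$ ($V{\left(v,N \right)} = v + 6 v = 7 v$)
$194 - \left(432 - \left(\left(-236 + \left(242 - -353\right)\right) + V{\left(\left(-3\right) \left(-3\right) 5,-16 \right)}\right)\right) = 194 - \left(432 - \left(\left(-236 + \left(242 - -353\right)\right) + 7 \left(-3\right) \left(-3\right) 5\right)\right) = 194 - \left(432 - \left(\left(-236 + \left(242 + 353\right)\right) + 7 \cdot 9 \cdot 5\right)\right) = 194 - \left(432 - \left(\left(-236 + 595\right) + 7 \cdot 45\right)\right) = 194 - \left(432 - \left(359 + 315\right)\right) = 194 - \left(432 - 674\right) = 194 - -242 = 194 + 242 = 436$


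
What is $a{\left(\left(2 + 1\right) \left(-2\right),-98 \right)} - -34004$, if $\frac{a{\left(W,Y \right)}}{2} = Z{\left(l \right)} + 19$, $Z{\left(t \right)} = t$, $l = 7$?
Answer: $34056$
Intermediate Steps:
$a{\left(W,Y \right)} = 52$ ($a{\left(W,Y \right)} = 2 \left(7 + 19\right) = 2 \cdot 26 = 52$)
$a{\left(\left(2 + 1\right) \left(-2\right),-98 \right)} - -34004 = 52 - -34004 = 52 + 34004 = 34056$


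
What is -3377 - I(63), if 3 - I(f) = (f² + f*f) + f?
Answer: 4621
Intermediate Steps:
I(f) = 3 - f - 2*f² (I(f) = 3 - ((f² + f*f) + f) = 3 - ((f² + f²) + f) = 3 - (2*f² + f) = 3 - (f + 2*f²) = 3 + (-f - 2*f²) = 3 - f - 2*f²)
-3377 - I(63) = -3377 - (3 - 1*63 - 2*63²) = -3377 - (3 - 63 - 2*3969) = -3377 - (3 - 63 - 7938) = -3377 - 1*(-7998) = -3377 + 7998 = 4621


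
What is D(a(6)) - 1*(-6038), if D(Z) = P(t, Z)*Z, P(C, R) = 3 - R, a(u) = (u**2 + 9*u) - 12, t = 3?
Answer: 188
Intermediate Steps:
a(u) = -12 + u**2 + 9*u
D(Z) = Z*(3 - Z) (D(Z) = (3 - Z)*Z = Z*(3 - Z))
D(a(6)) - 1*(-6038) = (-12 + 6**2 + 9*6)*(3 - (-12 + 6**2 + 9*6)) - 1*(-6038) = (-12 + 36 + 54)*(3 - (-12 + 36 + 54)) + 6038 = 78*(3 - 1*78) + 6038 = 78*(3 - 78) + 6038 = 78*(-75) + 6038 = -5850 + 6038 = 188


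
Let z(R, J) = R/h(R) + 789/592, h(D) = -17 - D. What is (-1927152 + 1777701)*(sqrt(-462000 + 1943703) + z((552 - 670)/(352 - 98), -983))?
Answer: -21070448869/103600 - 2540667*sqrt(5127) ≈ -1.8212e+8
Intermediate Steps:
z(R, J) = 789/592 + R/(-17 - R) (z(R, J) = R/(-17 - R) + 789/592 = 789/592 + R/(-17 - R))
(-1927152 + 1777701)*(sqrt(-462000 + 1943703) + z((552 - 670)/(352 - 98), -983)) = (-1927152 + 1777701)*(sqrt(-462000 + 1943703) + (13413 + 197*((552 - 670)/(352 - 98)))/(592*(17 + (552 - 670)/(352 - 98)))) = -149451*(sqrt(1481703) + (13413 + 197*(-118/254))/(592*(17 - 118/254))) = -149451*(17*sqrt(5127) + (13413 + 197*(-118*1/254))/(592*(17 - 118*1/254))) = -149451*(17*sqrt(5127) + (13413 + 197*(-59/127))/(592*(17 - 59/127))) = -149451*(17*sqrt(5127) + (13413 - 11623/127)/(592*(2100/127))) = -149451*(17*sqrt(5127) + (1/592)*(127/2100)*(1691828/127)) = -149451*(17*sqrt(5127) + 422957/310800) = -149451*(422957/310800 + 17*sqrt(5127)) = -21070448869/103600 - 2540667*sqrt(5127)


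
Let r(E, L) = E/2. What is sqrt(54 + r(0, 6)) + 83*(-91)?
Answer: -7553 + 3*sqrt(6) ≈ -7545.6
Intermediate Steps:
r(E, L) = E/2 (r(E, L) = E*(1/2) = E/2)
sqrt(54 + r(0, 6)) + 83*(-91) = sqrt(54 + (1/2)*0) + 83*(-91) = sqrt(54 + 0) - 7553 = sqrt(54) - 7553 = 3*sqrt(6) - 7553 = -7553 + 3*sqrt(6)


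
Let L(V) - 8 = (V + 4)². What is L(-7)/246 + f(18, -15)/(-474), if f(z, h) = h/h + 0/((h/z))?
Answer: 217/3239 ≈ 0.066996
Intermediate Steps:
L(V) = 8 + (4 + V)² (L(V) = 8 + (V + 4)² = 8 + (4 + V)²)
f(z, h) = 1 (f(z, h) = 1 + 0*(z/h) = 1 + 0 = 1)
L(-7)/246 + f(18, -15)/(-474) = (8 + (4 - 7)²)/246 + 1/(-474) = (8 + (-3)²)*(1/246) + 1*(-1/474) = (8 + 9)*(1/246) - 1/474 = 17*(1/246) - 1/474 = 17/246 - 1/474 = 217/3239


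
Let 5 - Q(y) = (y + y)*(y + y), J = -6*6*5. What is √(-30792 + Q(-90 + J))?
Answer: I*√322387 ≈ 567.79*I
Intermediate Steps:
J = -180 (J = -36*5 = -180)
Q(y) = 5 - 4*y² (Q(y) = 5 - (y + y)*(y + y) = 5 - 2*y*2*y = 5 - 4*y²)
√(-30792 + Q(-90 + J)) = √(-30792 + (5 - 4*(-90 - 180)²)) = √(-30792 + (5 - 4*(-270)²)) = √(-30792 + (5 - 4*72900)) = √(-30792 + (5 - 291600)) = √(-30792 - 291595) = √(-322387) = I*√322387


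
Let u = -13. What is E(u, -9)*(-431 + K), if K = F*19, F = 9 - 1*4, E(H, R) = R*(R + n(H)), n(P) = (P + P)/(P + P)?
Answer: -24192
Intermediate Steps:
n(P) = 1 (n(P) = (2*P)/((2*P)) = (2*P)*(1/(2*P)) = 1)
E(H, R) = R*(1 + R) (E(H, R) = R*(R + 1) = R*(1 + R))
F = 5 (F = 9 - 4 = 5)
K = 95 (K = 5*19 = 95)
E(u, -9)*(-431 + K) = (-9*(1 - 9))*(-431 + 95) = -9*(-8)*(-336) = 72*(-336) = -24192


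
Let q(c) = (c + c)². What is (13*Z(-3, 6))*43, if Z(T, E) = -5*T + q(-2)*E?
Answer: 62049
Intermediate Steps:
q(c) = 4*c² (q(c) = (2*c)² = 4*c²)
Z(T, E) = -5*T + 16*E (Z(T, E) = -5*T + (4*(-2)²)*E = -5*T + (4*4)*E = -5*T + 16*E)
(13*Z(-3, 6))*43 = (13*(-5*(-3) + 16*6))*43 = (13*(15 + 96))*43 = (13*111)*43 = 1443*43 = 62049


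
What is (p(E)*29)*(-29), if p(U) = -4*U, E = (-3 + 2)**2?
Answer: 3364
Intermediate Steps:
E = 1 (E = (-1)**2 = 1)
(p(E)*29)*(-29) = (-4*1*29)*(-29) = -4*29*(-29) = -116*(-29) = 3364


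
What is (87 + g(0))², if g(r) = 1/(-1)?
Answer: 7396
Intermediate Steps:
g(r) = -1
(87 + g(0))² = (87 - 1)² = 86² = 7396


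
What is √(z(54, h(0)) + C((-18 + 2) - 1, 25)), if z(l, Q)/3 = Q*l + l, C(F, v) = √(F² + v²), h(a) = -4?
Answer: √(-486 + √914) ≈ 21.349*I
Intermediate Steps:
z(l, Q) = 3*l + 3*Q*l (z(l, Q) = 3*(Q*l + l) = 3*(l + Q*l) = 3*l + 3*Q*l)
√(z(54, h(0)) + C((-18 + 2) - 1, 25)) = √(3*54*(1 - 4) + √(((-18 + 2) - 1)² + 25²)) = √(3*54*(-3) + √((-16 - 1)² + 625)) = √(-486 + √((-17)² + 625)) = √(-486 + √(289 + 625)) = √(-486 + √914)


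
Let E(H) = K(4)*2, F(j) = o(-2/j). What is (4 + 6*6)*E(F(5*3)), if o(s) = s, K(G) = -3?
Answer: -240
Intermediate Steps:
F(j) = -2/j
E(H) = -6 (E(H) = -3*2 = -6)
(4 + 6*6)*E(F(5*3)) = (4 + 6*6)*(-6) = (4 + 36)*(-6) = 40*(-6) = -240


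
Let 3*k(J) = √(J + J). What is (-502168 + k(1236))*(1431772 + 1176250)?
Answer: -1309665191696 + 5216044*√618/3 ≈ -1.3096e+12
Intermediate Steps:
k(J) = √2*√J/3 (k(J) = √(J + J)/3 = √(2*J)/3 = (√2*√J)/3 = √2*√J/3)
(-502168 + k(1236))*(1431772 + 1176250) = (-502168 + √2*√1236/3)*(1431772 + 1176250) = (-502168 + √2*(2*√309)/3)*2608022 = (-502168 + 2*√618/3)*2608022 = -1309665191696 + 5216044*√618/3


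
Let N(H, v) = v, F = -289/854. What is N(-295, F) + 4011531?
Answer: 3425847185/854 ≈ 4.0115e+6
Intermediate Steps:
F = -289/854 (F = -289*1/854 = -289/854 ≈ -0.33841)
N(-295, F) + 4011531 = -289/854 + 4011531 = 3425847185/854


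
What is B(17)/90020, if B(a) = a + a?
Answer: 17/45010 ≈ 0.00037769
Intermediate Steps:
B(a) = 2*a
B(17)/90020 = (2*17)/90020 = 34*(1/90020) = 17/45010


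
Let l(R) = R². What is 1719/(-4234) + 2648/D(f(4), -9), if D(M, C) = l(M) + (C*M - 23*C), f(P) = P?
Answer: 10890179/791758 ≈ 13.754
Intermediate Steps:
D(M, C) = M² - 23*C + C*M (D(M, C) = M² + (C*M - 23*C) = M² + (-23*C + C*M) = M² - 23*C + C*M)
1719/(-4234) + 2648/D(f(4), -9) = 1719/(-4234) + 2648/(4² - 23*(-9) - 9*4) = 1719*(-1/4234) + 2648/(16 + 207 - 36) = -1719/4234 + 2648/187 = 10890179/791758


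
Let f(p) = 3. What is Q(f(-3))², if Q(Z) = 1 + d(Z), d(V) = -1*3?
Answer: 4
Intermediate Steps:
d(V) = -3
Q(Z) = -2 (Q(Z) = 1 - 3 = -2)
Q(f(-3))² = (-2)² = 4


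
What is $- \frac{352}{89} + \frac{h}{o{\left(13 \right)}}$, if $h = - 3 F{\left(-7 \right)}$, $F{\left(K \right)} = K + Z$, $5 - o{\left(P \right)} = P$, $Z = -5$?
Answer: $- \frac{1505}{178} \approx -8.455$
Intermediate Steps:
$o{\left(P \right)} = 5 - P$
$F{\left(K \right)} = -5 + K$ ($F{\left(K \right)} = K - 5 = -5 + K$)
$h = 36$ ($h = - 3 \left(-5 - 7\right) = \left(-3\right) \left(-12\right) = 36$)
$- \frac{352}{89} + \frac{h}{o{\left(13 \right)}} = - \frac{352}{89} + \frac{36}{5 - 13} = \left(-352\right) \frac{1}{89} + \frac{36}{5 - 13} = - \frac{352}{89} + \frac{36}{-8} = - \frac{352}{89} + 36 \left(- \frac{1}{8}\right) = - \frac{352}{89} - \frac{9}{2} = - \frac{1505}{178}$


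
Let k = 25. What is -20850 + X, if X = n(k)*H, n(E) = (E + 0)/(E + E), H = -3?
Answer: -41703/2 ≈ -20852.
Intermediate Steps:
n(E) = ½ (n(E) = E/((2*E)) = E*(1/(2*E)) = ½)
X = -3/2 (X = (½)*(-3) = -3/2 ≈ -1.5000)
-20850 + X = -20850 - 3/2 = -41703/2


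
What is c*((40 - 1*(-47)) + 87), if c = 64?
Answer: 11136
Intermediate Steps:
c*((40 - 1*(-47)) + 87) = 64*((40 - 1*(-47)) + 87) = 64*((40 + 47) + 87) = 64*(87 + 87) = 64*174 = 11136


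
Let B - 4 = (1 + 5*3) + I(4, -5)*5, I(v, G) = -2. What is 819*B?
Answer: 8190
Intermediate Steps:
B = 10 (B = 4 + ((1 + 5*3) - 2*5) = 4 + ((1 + 15) - 10) = 4 + (16 - 10) = 4 + 6 = 10)
819*B = 819*10 = 8190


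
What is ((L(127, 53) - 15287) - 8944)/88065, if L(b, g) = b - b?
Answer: -8077/29355 ≈ -0.27515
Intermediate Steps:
L(b, g) = 0
((L(127, 53) - 15287) - 8944)/88065 = ((0 - 15287) - 8944)/88065 = (-15287 - 8944)*(1/88065) = -24231*1/88065 = -8077/29355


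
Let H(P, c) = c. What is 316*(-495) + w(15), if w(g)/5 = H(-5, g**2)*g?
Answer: -139545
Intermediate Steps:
w(g) = 5*g**3 (w(g) = 5*(g**2*g) = 5*g**3)
316*(-495) + w(15) = 316*(-495) + 5*15**3 = -156420 + 5*3375 = -156420 + 16875 = -139545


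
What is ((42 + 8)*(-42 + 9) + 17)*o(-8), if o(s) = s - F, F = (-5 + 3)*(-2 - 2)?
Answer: 26128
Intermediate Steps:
F = 8 (F = -2*(-4) = 8)
o(s) = -8 + s (o(s) = s - 1*8 = s - 8 = -8 + s)
((42 + 8)*(-42 + 9) + 17)*o(-8) = ((42 + 8)*(-42 + 9) + 17)*(-8 - 8) = (50*(-33) + 17)*(-16) = (-1650 + 17)*(-16) = -1633*(-16) = 26128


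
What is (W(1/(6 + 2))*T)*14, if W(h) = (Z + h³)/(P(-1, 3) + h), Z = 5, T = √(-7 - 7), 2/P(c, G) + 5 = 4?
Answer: -17927*I*√14/480 ≈ -139.74*I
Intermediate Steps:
P(c, G) = -2 (P(c, G) = 2/(-5 + 4) = 2/(-1) = 2*(-1) = -2)
T = I*√14 (T = √(-14) = I*√14 ≈ 3.7417*I)
W(h) = (5 + h³)/(-2 + h)
(W(1/(6 + 2))*T)*14 = (((5 + (1/(6 + 2))³)/(-2 + 1/(6 + 2)))*(I*√14))*14 = (((5 + (1/8)³)/(-2 + 1/8))*(I*√14))*14 = (((5 + (⅛)³)/(-2 + ⅛))*(I*√14))*14 = (((5 + 1/512)/(-15/8))*(I*√14))*14 = ((-8/15*2561/512)*(I*√14))*14 = -2561*I*√14/960*14 = -17927*I*√14/480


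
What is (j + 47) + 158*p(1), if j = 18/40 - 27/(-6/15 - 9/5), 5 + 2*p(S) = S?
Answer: -56381/220 ≈ -256.28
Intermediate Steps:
p(S) = -5/2 + S/2
j = 2799/220 (j = 18*(1/40) - 27/(-6*1/15 - 9*⅕) = 9/20 - 27/(-⅖ - 9/5) = 9/20 - 27/(-11/5) = 9/20 - 27*(-5/11) = 9/20 + 135/11 = 2799/220 ≈ 12.723)
(j + 47) + 158*p(1) = (2799/220 + 47) + 158*(-5/2 + (½)*1) = 13139/220 + 158*(-5/2 + ½) = 13139/220 + 158*(-2) = 13139/220 - 316 = -56381/220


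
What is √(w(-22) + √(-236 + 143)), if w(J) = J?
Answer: √(-22 + I*√93) ≈ 1.0052 + 4.7969*I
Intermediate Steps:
√(w(-22) + √(-236 + 143)) = √(-22 + √(-236 + 143)) = √(-22 + √(-93)) = √(-22 + I*√93)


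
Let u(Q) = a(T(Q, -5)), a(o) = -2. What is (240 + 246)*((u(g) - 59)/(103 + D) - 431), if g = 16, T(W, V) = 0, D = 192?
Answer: -61822116/295 ≈ -2.0957e+5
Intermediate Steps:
u(Q) = -2
(240 + 246)*((u(g) - 59)/(103 + D) - 431) = (240 + 246)*((-2 - 59)/(103 + 192) - 431) = 486*(-61/295 - 431) = 486*(-127206/295) = -61822116/295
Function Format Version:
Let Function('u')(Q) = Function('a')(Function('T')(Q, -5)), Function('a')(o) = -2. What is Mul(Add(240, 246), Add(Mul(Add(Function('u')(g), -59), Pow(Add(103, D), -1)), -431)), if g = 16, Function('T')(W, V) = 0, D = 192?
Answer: Rational(-61822116, 295) ≈ -2.0957e+5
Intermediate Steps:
Function('u')(Q) = -2
Mul(Add(240, 246), Add(Mul(Add(Function('u')(g), -59), Pow(Add(103, D), -1)), -431)) = Mul(Add(240, 246), Add(Mul(Add(-2, -59), Pow(Add(103, 192), -1)), -431)) = Mul(486, Add(Mul(-61, Pow(295, -1)), -431)) = Mul(486, Add(Mul(-61, Rational(1, 295)), -431)) = Mul(486, Add(Rational(-61, 295), -431)) = Mul(486, Rational(-127206, 295)) = Rational(-61822116, 295)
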